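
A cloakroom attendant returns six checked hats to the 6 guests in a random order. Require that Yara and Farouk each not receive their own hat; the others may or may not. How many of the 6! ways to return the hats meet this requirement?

Inclusion-exclusion on the 2 forbidden self-matches:
Σ_{j=0}^{2} (-1)^j C(2,j)(6-j)!
= C(2,0)·6! - C(2,1)·5! + C(2,2)·4!
= 720 - 240 + 24
= 504

504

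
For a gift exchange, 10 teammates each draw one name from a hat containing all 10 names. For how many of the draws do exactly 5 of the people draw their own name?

11088

Choose which 5 of the 10 are fixed: C(10,5) = 252.
The other 5 form a derangement: !5 = 44.
Total: 252 × 44 = 11088.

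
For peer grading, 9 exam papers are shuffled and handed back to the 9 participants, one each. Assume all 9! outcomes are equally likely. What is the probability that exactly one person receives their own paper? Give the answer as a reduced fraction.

Favorable outcomes: C(9,1)·!8 = 9·14833 = 133497.
Total outcomes: 9! = 362880.
Probability = 133497/362880 = 2119/5760.

2119/5760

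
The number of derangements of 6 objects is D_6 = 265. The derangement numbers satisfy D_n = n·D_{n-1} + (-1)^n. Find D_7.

1854

D_7 = 7·265 - 1 = 1854.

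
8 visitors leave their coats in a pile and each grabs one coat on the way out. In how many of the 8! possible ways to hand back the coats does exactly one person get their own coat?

Pick the single fixed position: C(8,1) = 8 ways.
The other 7 form a derangement: !7 = 1854.
Total: 8 × 1854 = 14832.

14832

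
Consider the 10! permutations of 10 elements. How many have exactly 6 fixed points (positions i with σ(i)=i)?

1890

Pick the 6 fixed positions: C(10,6) = 210 ways.
The remaining 4 must be deranged: !4 = 9.
Total: 210 × 9 = 1890.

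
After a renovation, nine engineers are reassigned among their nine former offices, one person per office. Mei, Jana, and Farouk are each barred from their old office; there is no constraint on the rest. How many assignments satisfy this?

256320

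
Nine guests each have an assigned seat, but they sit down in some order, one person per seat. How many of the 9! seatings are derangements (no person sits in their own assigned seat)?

133496

!9 = 9! · Σ_{k=0}^{9} (-1)^k/k!
= 9! - 9!/1! + 9!/2! - 9!/3! + 9!/4! - 9!/5! + 9!/6! - 9!/7! + 9!/8! - 9!/9!
= 362880 - 362880 + 181440 - 60480 + 15120 - 3024 + 504 - 72 + 9 - 1
= 133496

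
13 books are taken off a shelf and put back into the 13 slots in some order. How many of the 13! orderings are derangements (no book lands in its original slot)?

2290792932

Use !n = (n-1)(!(n-1) + !(n-2)).
!13 = 12·(176214841 + 14684570) = 12·190899411 = 2290792932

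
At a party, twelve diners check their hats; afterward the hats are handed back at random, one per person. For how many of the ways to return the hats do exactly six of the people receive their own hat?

Pick the 6 fixed positions: C(12,6) = 924 ways.
The remaining 6 must be deranged: !6 = 265.
Total: 924 × 265 = 244860.

244860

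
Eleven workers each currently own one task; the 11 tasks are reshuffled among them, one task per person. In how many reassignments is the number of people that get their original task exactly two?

7342280

Choose which 2 of the 11 are fixed: C(11,2) = 55.
The other 9 form a derangement: !9 = 133496.
Total: 55 × 133496 = 7342280.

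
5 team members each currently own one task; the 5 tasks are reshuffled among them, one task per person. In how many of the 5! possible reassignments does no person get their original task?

44

The subfactorial !5 = [5!/e] (nearest integer).
5! = 120, and 120/e ≈ 44.15, so !5 = 44.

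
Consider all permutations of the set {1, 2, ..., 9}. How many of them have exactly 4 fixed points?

5544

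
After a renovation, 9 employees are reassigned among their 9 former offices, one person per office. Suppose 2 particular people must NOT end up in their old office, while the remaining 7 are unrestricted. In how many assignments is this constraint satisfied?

287280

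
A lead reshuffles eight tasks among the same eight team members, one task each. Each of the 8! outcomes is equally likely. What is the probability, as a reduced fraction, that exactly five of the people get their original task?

Favorable outcomes: C(8,5)·!3 = 56·2 = 112.
Total outcomes: 8! = 40320.
Probability = 112/40320 = 1/360.

1/360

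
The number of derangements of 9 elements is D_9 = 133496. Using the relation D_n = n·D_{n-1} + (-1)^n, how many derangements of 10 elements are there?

1334961

D_10 = 10·133496 + 1 = 1334961.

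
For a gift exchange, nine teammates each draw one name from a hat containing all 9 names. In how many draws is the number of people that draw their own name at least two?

Sum C(9,i)·!(9-i) for i = 2..9:
  i=2: C(9,2)·!7 = 36·1854 = 66744
  i=3: C(9,3)·!6 = 84·265 = 22260
  i=4: C(9,4)·!5 = 126·44 = 5544
  i=5: C(9,5)·!4 = 126·9 = 1134
  i=6: C(9,6)·!3 = 84·2 = 168
  i=7: C(9,7)·!2 = 36·1 = 36
  i=8: C(9,8)·!1 = 9·0 = 0
  i=9: C(9,9)·!0 = 1·1 = 1
Total = 95887.

95887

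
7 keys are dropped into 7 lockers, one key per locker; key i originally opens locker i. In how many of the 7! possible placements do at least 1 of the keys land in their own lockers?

# with exactly i fixed is C(7,i)·!(7-i); sum over i=1..7:
  i=1: C(7,1)·!6 = 7·265 = 1855
  i=2: C(7,2)·!5 = 21·44 = 924
  i=3: C(7,3)·!4 = 35·9 = 315
  i=4: C(7,4)·!3 = 35·2 = 70
  i=5: C(7,5)·!2 = 21·1 = 21
  i=6: C(7,6)·!1 = 7·0 = 0
  i=7: C(7,7)·!0 = 1·1 = 1
Total = 3186.

3186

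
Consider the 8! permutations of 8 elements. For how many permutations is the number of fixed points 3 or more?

Sum C(8,i)·!(8-i) for i = 3..8:
  i=3: C(8,3)·!5 = 56·44 = 2464
  i=4: C(8,4)·!4 = 70·9 = 630
  i=5: C(8,5)·!3 = 56·2 = 112
  i=6: C(8,6)·!2 = 28·1 = 28
  i=7: C(8,7)·!1 = 8·0 = 0
  i=8: C(8,8)·!0 = 1·1 = 1
Total = 3235.

3235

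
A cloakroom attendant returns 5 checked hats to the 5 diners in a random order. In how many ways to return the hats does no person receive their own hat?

44

The number of derangements of 5 is !5 = Σ_{k=0}^{5} (-1)^k·5!/k!
= 5! - 5!/1! + 5!/2! - 5!/3! + 5!/4! - 5!/5!
= 120 - 120 + 60 - 20 + 5 - 1
= 44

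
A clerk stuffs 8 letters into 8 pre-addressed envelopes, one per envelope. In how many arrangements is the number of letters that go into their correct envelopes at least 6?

29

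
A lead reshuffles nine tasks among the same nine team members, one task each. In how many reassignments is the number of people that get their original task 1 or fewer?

266993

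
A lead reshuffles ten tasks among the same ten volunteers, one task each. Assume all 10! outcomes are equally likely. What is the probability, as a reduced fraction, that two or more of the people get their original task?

958879/3628800

Favorable outcomes: Σ_{i≥2} C(10,i)·!(10-i) = 45·14833 + 120·1854 + 210·265 + 252·44 + 210·9 + 120·2 + 45·1 + 10·0 + 1·1 = 958879.
Total outcomes: 10! = 3628800.
Probability = 958879/3628800 = 958879/3628800.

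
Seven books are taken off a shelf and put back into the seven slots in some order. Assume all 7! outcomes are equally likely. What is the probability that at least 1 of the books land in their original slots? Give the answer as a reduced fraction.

177/280

Favorable outcomes: Σ_{i≥1} C(7,i)·!(7-i) = 7·265 + 21·44 + 35·9 + 35·2 + 21·1 + 7·0 + 1·1 = 3186.
Total outcomes: 7! = 5040.
Probability = 3186/5040 = 177/280.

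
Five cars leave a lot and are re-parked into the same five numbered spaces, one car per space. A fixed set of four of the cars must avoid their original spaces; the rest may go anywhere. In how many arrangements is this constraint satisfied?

53

Inclusion-exclusion on the 4 forbidden self-matches:
Σ_{j=0}^{4} (-1)^j C(4,j)(5-j)!
= C(4,0)·5! - C(4,1)·4! + C(4,2)·3! - C(4,3)·2! + C(4,4)·1!
= 120 - 96 + 36 - 8 + 1
= 53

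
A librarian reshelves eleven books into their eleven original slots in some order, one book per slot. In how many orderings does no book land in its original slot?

14684570

!11 = 11! · Σ_{k=0}^{11} (-1)^k/k!
= 11! - 11!/1! + 11!/2! - 11!/3! + 11!/4! - 11!/5! + 11!/6! - 11!/7! + 11!/8! - 11!/9! + 11!/10! - 11!/11!
= 39916800 - 39916800 + 19958400 - 6652800 + 1663200 - 332640 + 55440 - 7920 + 990 - 110 + 11 - 1
= 14684570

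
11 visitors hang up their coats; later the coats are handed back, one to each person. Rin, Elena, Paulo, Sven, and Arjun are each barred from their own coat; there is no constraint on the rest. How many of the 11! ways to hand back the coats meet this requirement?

Let A_j be the event that the j-th constrained one is fixed. By inclusion-exclusion over the 5 events:
Σ_{j=0}^{5} (-1)^j C(5,j)(11-j)!
= C(5,0)·11! - C(5,1)·10! + C(5,2)·9! - C(5,3)·8! + C(5,4)·7! - C(5,5)·6!
= 39916800 - 18144000 + 3628800 - 403200 + 25200 - 720
= 25022880

25022880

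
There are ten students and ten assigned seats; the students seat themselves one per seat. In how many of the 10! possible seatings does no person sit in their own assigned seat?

The number of derangements of 10 is !10 = Σ_{k=0}^{10} (-1)^k·10!/k!
= 10! - 10!/1! + 10!/2! - 10!/3! + 10!/4! - 10!/5! + 10!/6! - 10!/7! + 10!/8! - 10!/9! + 10!/10!
= 3628800 - 3628800 + 1814400 - 604800 + 151200 - 30240 + 5040 - 720 + 90 - 10 + 1
= 1334961

1334961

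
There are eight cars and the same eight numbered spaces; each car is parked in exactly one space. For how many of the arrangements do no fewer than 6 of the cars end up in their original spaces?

Sum C(8,i)·!(8-i) for i = 6..8:
  i=6: C(8,6)·!2 = 28·1 = 28
  i=7: C(8,7)·!1 = 8·0 = 0
  i=8: C(8,8)·!0 = 1·1 = 1
Total = 29.

29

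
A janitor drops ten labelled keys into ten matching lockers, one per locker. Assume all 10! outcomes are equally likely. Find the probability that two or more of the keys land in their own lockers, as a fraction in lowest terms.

958879/3628800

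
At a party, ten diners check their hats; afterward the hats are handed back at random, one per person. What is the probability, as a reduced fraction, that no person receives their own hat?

Favorable outcomes: !10 = 1334961.
Total outcomes: 10! = 3628800.
Probability = 1334961/3628800 = 16481/44800.

16481/44800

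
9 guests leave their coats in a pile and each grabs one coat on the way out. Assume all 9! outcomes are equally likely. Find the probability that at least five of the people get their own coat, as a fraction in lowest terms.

1339/362880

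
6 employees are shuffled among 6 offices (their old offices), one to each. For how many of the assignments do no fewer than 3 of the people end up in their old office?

56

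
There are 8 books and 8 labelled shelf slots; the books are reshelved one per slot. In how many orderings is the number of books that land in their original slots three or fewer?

39549

Sum C(8,i)·!(8-i) for i = 0..3:
  i=0: C(8,0)·!8 = 1·14833 = 14833
  i=1: C(8,1)·!7 = 8·1854 = 14832
  i=2: C(8,2)·!6 = 28·265 = 7420
  i=3: C(8,3)·!5 = 56·44 = 2464
Total = 39549.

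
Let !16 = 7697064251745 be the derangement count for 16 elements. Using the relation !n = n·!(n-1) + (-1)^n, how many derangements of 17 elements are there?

130850092279664

!17 = 17·7697064251745 - 1 = 130850092279664.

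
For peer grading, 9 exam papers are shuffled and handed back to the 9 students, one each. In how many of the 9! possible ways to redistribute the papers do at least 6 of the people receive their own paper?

205

Sum C(9,i)·!(9-i) for i = 6..9:
  i=6: C(9,6)·!3 = 84·2 = 168
  i=7: C(9,7)·!2 = 36·1 = 36
  i=8: C(9,8)·!1 = 9·0 = 0
  i=9: C(9,9)·!0 = 1·1 = 1
Total = 205.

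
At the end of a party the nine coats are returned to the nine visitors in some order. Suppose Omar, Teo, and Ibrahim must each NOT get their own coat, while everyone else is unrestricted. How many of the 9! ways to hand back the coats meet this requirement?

256320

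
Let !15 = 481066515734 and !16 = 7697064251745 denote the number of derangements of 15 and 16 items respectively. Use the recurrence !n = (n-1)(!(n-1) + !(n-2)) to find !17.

130850092279664

!17 = (17-1)·(!16 + !15) = 16·(7697064251745 + 481066515734) = 16·8178130767479 = 130850092279664.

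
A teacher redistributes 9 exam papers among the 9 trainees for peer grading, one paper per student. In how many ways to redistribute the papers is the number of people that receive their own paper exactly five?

1134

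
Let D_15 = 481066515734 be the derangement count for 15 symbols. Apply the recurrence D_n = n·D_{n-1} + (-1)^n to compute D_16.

7697064251745

D_16 = 16·481066515734 + 1 = 7697064251745.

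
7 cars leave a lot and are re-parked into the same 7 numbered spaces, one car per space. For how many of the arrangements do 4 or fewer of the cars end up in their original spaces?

5018

# with exactly i fixed is C(7,i)·!(7-i); sum over i=0..4:
  i=0: C(7,0)·!7 = 1·1854 = 1854
  i=1: C(7,1)·!6 = 7·265 = 1855
  i=2: C(7,2)·!5 = 21·44 = 924
  i=3: C(7,3)·!4 = 35·9 = 315
  i=4: C(7,4)·!3 = 35·2 = 70
Total = 5018.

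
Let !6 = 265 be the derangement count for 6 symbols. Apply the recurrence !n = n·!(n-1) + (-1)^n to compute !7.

!7 = 7·265 - 1 = 1854.

1854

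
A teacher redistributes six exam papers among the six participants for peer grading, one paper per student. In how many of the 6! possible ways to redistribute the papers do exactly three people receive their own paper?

Pick the 3 fixed positions: C(6,3) = 20 ways.
The other 3 form a derangement: !3 = 2.
Total: 20 × 2 = 40.

40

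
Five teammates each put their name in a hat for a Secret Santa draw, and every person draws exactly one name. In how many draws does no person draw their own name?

44

!5 = 5! · Σ_{k=0}^{5} (-1)^k/k!
= 5! - 5!/1! + 5!/2! - 5!/3! + 5!/4! - 5!/5!
= 120 - 120 + 60 - 20 + 5 - 1
= 44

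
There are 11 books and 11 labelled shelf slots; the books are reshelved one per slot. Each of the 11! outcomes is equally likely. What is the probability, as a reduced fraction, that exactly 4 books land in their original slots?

103/6720

Favorable outcomes: C(11,4)·!7 = 330·1854 = 611820.
Total outcomes: 11! = 39916800.
Probability = 611820/39916800 = 103/6720.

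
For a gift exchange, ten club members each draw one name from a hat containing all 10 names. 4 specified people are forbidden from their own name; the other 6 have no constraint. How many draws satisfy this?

2399760

Let A_j be the event that the j-th constrained one is fixed. By inclusion-exclusion over the 4 events:
Σ_{j=0}^{4} (-1)^j C(4,j)(10-j)!
= C(4,0)·10! - C(4,1)·9! + C(4,2)·8! - C(4,3)·7! + C(4,4)·6!
= 3628800 - 1451520 + 241920 - 20160 + 720
= 2399760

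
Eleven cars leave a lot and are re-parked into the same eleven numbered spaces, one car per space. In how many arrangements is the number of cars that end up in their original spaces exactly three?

2447445

Pick the 3 fixed positions: C(11,3) = 165 ways.
The other 8 form a derangement: !8 = 14833.
Total: 165 × 14833 = 2447445.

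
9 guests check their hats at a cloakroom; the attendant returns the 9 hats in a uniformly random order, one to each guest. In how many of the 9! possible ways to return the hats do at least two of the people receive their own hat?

95887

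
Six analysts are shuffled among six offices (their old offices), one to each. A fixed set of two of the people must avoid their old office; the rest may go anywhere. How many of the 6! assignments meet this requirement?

504

Let A_j be the event that the j-th constrained one is fixed. By inclusion-exclusion over the 2 events:
Σ_{j=0}^{2} (-1)^j C(2,j)(6-j)!
= C(2,0)·6! - C(2,1)·5! + C(2,2)·4!
= 720 - 240 + 24
= 504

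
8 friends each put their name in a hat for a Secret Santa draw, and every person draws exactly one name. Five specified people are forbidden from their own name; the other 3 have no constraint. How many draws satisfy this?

21234

Let A_j be the event that the j-th constrained one is fixed. By inclusion-exclusion over the 5 events:
Σ_{j=0}^{5} (-1)^j C(5,j)(8-j)!
= C(5,0)·8! - C(5,1)·7! + C(5,2)·6! - C(5,3)·5! + C(5,4)·4! - C(5,5)·3!
= 40320 - 25200 + 7200 - 1200 + 120 - 6
= 21234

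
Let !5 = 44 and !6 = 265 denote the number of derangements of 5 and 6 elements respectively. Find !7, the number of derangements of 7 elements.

1854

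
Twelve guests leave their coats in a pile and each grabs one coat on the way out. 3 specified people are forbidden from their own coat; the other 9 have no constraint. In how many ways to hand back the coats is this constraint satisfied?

Let A_j be the event that the j-th constrained one is fixed. By inclusion-exclusion over the 3 events:
Σ_{j=0}^{3} (-1)^j C(3,j)(12-j)!
= C(3,0)·12! - C(3,1)·11! + C(3,2)·10! - C(3,3)·9!
= 479001600 - 119750400 + 10886400 - 362880
= 369774720

369774720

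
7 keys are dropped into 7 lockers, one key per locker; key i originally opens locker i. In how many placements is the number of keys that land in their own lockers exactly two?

924

Choose which 2 of the 7 are fixed: C(7,2) = 21.
The remaining 5 must be deranged: !5 = 44.
Total: 21 × 44 = 924.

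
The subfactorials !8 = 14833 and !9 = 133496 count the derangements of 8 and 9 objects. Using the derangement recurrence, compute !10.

!10 = (10-1)·(!9 + !8) = 9·(133496 + 14833) = 9·148329 = 1334961.

1334961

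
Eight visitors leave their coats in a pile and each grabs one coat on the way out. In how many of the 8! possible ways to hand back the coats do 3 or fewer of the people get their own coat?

39549

# with exactly i fixed is C(8,i)·!(8-i); sum over i=0..3:
  i=0: C(8,0)·!8 = 1·14833 = 14833
  i=1: C(8,1)·!7 = 8·1854 = 14832
  i=2: C(8,2)·!6 = 28·265 = 7420
  i=3: C(8,3)·!5 = 56·44 = 2464
Total = 39549.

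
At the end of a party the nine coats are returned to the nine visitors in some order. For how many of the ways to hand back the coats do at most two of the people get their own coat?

# with exactly i fixed is C(9,i)·!(9-i); sum over i=0..2:
  i=0: C(9,0)·!9 = 1·133496 = 133496
  i=1: C(9,1)·!8 = 9·14833 = 133497
  i=2: C(9,2)·!7 = 36·1854 = 66744
Total = 333737.

333737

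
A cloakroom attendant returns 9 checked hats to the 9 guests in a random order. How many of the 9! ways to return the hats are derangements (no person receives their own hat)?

The subfactorial !9 = [9!/e] (nearest integer).
9! = 362880, and 362880/e ≈ 133496.09, so !9 = 133496.

133496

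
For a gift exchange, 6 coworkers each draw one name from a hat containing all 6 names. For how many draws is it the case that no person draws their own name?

265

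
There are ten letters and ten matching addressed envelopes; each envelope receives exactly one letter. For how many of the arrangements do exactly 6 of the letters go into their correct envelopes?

Choose which 6 of the 10 are fixed: C(10,6) = 210.
The remaining 4 must be deranged: !4 = 9.
Total: 210 × 9 = 1890.

1890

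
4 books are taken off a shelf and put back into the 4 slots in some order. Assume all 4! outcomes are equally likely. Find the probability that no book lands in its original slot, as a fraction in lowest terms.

3/8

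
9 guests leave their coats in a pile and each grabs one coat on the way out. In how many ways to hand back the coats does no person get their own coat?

133496

Recurrence: !9 = 8·(!8 + !7).
!9 = 8·(14833 + 1854) = 8·16687 = 133496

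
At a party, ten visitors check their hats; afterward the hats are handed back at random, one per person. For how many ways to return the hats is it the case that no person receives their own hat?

!10 is the nearest integer to 10!/e.
10! = 3628800, and 3628800/e ≈ 1334960.92, so !10 = 1334961.

1334961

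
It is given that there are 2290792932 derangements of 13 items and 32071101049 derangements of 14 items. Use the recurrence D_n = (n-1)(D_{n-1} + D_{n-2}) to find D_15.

D_15 = (15-1)·(D_14 + D_13) = 14·(32071101049 + 2290792932) = 14·34361893981 = 481066515734.

481066515734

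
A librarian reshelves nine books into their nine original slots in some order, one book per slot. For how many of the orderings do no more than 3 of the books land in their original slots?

355997

# with exactly i fixed is C(9,i)·!(9-i); sum over i=0..3:
  i=0: C(9,0)·!9 = 1·133496 = 133496
  i=1: C(9,1)·!8 = 9·14833 = 133497
  i=2: C(9,2)·!7 = 36·1854 = 66744
  i=3: C(9,3)·!6 = 84·265 = 22260
Total = 355997.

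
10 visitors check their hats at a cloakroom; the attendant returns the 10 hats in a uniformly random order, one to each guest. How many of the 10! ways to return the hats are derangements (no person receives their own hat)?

1334961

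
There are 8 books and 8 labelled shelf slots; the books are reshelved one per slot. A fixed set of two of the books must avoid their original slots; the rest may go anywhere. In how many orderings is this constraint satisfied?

Let A_j be the event that the j-th constrained one is fixed. By inclusion-exclusion over the 2 events:
Σ_{j=0}^{2} (-1)^j C(2,j)(8-j)!
= C(2,0)·8! - C(2,1)·7! + C(2,2)·6!
= 40320 - 10080 + 720
= 30960

30960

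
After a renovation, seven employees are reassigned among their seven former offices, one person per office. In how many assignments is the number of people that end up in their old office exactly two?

924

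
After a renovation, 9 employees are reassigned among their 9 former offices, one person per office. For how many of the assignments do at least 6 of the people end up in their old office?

205

Sum C(9,i)·!(9-i) for i = 6..9:
  i=6: C(9,6)·!3 = 84·2 = 168
  i=7: C(9,7)·!2 = 36·1 = 36
  i=8: C(9,8)·!1 = 9·0 = 0
  i=9: C(9,9)·!0 = 1·1 = 1
Total = 205.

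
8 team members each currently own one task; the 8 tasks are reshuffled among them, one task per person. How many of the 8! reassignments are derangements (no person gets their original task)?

14833

The subfactorial !8 = [8!/e] (nearest integer).
8! = 40320, and 40320/e ≈ 14832.90, so !8 = 14833.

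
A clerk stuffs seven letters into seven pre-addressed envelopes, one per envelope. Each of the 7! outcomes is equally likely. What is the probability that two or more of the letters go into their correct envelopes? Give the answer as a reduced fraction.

Favorable outcomes: Σ_{i≥2} C(7,i)·!(7-i) = 21·44 + 35·9 + 35·2 + 21·1 + 7·0 + 1·1 = 1331.
Total outcomes: 7! = 5040.
Probability = 1331/5040 = 1331/5040.

1331/5040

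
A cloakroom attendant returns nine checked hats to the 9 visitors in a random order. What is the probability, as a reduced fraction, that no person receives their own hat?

16687/45360

Favorable outcomes: !9 = 133496.
Total outcomes: 9! = 362880.
Probability = 133496/362880 = 16687/45360.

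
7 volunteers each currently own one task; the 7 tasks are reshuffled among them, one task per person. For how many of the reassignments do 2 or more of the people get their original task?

1331

# with exactly i fixed is C(7,i)·!(7-i); sum over i=2..7:
  i=2: C(7,2)·!5 = 21·44 = 924
  i=3: C(7,3)·!4 = 35·9 = 315
  i=4: C(7,4)·!3 = 35·2 = 70
  i=5: C(7,5)·!2 = 21·1 = 21
  i=6: C(7,6)·!1 = 7·0 = 0
  i=7: C(7,7)·!0 = 1·1 = 1
Total = 1331.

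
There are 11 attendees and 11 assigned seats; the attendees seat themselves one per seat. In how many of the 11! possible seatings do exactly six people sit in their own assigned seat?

20328

Choose which 6 of the 11 are fixed: C(11,6) = 462.
The other 5 form a derangement: !5 = 44.
Total: 462 × 44 = 20328.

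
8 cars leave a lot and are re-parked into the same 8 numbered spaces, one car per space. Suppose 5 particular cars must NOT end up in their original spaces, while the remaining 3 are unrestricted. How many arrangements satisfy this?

21234

Inclusion-exclusion on the 5 forbidden self-matches:
Σ_{j=0}^{5} (-1)^j C(5,j)(8-j)!
= C(5,0)·8! - C(5,1)·7! + C(5,2)·6! - C(5,3)·5! + C(5,4)·4! - C(5,5)·3!
= 40320 - 25200 + 7200 - 1200 + 120 - 6
= 21234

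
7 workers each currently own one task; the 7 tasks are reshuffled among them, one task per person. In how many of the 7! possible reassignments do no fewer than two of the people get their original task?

1331

# with exactly i fixed is C(7,i)·!(7-i); sum over i=2..7:
  i=2: C(7,2)·!5 = 21·44 = 924
  i=3: C(7,3)·!4 = 35·9 = 315
  i=4: C(7,4)·!3 = 35·2 = 70
  i=5: C(7,5)·!2 = 21·1 = 21
  i=6: C(7,6)·!1 = 7·0 = 0
  i=7: C(7,7)·!0 = 1·1 = 1
Total = 1331.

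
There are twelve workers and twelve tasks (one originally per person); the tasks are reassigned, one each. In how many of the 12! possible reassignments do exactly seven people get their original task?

Pick the 7 fixed positions: C(12,7) = 792 ways.
The remaining 5 must be deranged: !5 = 44.
Total: 792 × 44 = 34848.

34848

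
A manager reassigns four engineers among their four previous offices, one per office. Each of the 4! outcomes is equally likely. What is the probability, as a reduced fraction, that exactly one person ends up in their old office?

1/3

Favorable outcomes: C(4,1)·!3 = 4·2 = 8.
Total outcomes: 4! = 24.
Probability = 8/24 = 1/3.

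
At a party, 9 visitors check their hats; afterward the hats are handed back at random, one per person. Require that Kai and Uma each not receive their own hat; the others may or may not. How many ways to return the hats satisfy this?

287280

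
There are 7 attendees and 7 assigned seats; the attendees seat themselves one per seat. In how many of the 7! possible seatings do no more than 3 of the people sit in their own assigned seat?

4948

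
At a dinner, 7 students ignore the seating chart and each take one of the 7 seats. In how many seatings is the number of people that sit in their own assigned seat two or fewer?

Sum C(7,i)·!(7-i) for i = 0..2:
  i=0: C(7,0)·!7 = 1·1854 = 1854
  i=1: C(7,1)·!6 = 7·265 = 1855
  i=2: C(7,2)·!5 = 21·44 = 924
Total = 4633.

4633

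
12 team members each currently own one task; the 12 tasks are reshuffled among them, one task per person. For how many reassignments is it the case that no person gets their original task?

176214841

By inclusion-exclusion, !12 = Σ (-1)^k · 12!/k! for k=0..12
= 12! - 12!/1! + 12!/2! - 12!/3! + 12!/4! - 12!/5! + 12!/6! - 12!/7! + 12!/8! - 12!/9! + 12!/10! - 12!/11! + 12!/12!
= 479001600 - 479001600 + 239500800 - 79833600 + 19958400 - 3991680 + 665280 - 95040 + 11880 - 1320 + 132 - 12 + 1
= 176214841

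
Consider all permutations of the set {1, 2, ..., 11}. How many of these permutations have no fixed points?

14684570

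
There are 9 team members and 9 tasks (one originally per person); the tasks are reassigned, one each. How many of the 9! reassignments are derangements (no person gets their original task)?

133496

The number of derangements of 9 is !9 = Σ_{k=0}^{9} (-1)^k·9!/k!
= 9! - 9!/1! + 9!/2! - 9!/3! + 9!/4! - 9!/5! + 9!/6! - 9!/7! + 9!/8! - 9!/9!
= 362880 - 362880 + 181440 - 60480 + 15120 - 3024 + 504 - 72 + 9 - 1
= 133496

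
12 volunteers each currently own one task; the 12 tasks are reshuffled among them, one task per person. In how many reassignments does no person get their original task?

176214841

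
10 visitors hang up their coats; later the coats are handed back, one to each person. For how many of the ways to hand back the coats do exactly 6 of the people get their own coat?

1890

Choose which 6 of the 10 are fixed: C(10,6) = 210.
The remaining 4 must be deranged: !4 = 9.
Total: 210 × 9 = 1890.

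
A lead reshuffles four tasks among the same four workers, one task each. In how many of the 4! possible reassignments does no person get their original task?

9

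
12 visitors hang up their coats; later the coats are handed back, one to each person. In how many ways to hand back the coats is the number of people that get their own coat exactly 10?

66

Pick the 10 fixed positions: C(12,10) = 66 ways.
The other 2 form a derangement: !2 = 1.
Total: 66 × 1 = 66.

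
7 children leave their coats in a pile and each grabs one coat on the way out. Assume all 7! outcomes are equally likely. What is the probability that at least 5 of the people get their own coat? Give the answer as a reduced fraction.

11/2520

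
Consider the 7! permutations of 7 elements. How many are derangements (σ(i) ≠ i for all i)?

Recurrence: !7 = 7·!6 + (-1)^7.
!7 = 7·265 - 1 = 1854

1854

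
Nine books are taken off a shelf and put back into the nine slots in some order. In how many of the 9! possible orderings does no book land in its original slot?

133496

The subfactorial !9 = [9!/e] (nearest integer).
9! = 362880, and 362880/e ≈ 133496.09, so !9 = 133496.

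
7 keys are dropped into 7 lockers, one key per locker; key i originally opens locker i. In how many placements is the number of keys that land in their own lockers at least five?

Sum C(7,i)·!(7-i) for i = 5..7:
  i=5: C(7,5)·!2 = 21·1 = 21
  i=6: C(7,6)·!1 = 7·0 = 0
  i=7: C(7,7)·!0 = 1·1 = 1
Total = 22.

22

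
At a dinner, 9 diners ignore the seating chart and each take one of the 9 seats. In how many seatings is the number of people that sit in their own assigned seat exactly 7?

36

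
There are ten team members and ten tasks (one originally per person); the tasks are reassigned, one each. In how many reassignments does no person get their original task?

The subfactorial !10 = [10!/e] (nearest integer).
10! = 3628800, and 3628800/e ≈ 1334960.92, so !10 = 1334961.

1334961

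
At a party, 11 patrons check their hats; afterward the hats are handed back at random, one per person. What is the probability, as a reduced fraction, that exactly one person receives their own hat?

16481/44800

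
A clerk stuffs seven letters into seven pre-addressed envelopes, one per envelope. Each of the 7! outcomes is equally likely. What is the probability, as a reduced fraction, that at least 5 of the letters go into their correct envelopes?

Favorable outcomes: Σ_{i≥5} C(7,i)·!(7-i) = 21·1 + 7·0 + 1·1 = 22.
Total outcomes: 7! = 5040.
Probability = 22/5040 = 11/2520.

11/2520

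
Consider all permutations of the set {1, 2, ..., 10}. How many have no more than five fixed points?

# with exactly i fixed is C(10,i)·!(10-i); sum over i=0..5:
  i=0: C(10,0)·!10 = 1·1334961 = 1334961
  i=1: C(10,1)·!9 = 10·133496 = 1334960
  i=2: C(10,2)·!8 = 45·14833 = 667485
  i=3: C(10,3)·!7 = 120·1854 = 222480
  i=4: C(10,4)·!6 = 210·265 = 55650
  i=5: C(10,5)·!5 = 252·44 = 11088
Total = 3626624.

3626624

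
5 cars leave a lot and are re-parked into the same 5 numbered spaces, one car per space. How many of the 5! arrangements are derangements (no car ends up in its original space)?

44

The subfactorial !5 = [5!/e] (nearest integer).
5! = 120, and 120/e ≈ 44.15, so !5 = 44.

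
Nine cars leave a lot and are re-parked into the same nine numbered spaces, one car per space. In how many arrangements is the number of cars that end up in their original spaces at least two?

95887

# with exactly i fixed is C(9,i)·!(9-i); sum over i=2..9:
  i=2: C(9,2)·!7 = 36·1854 = 66744
  i=3: C(9,3)·!6 = 84·265 = 22260
  i=4: C(9,4)·!5 = 126·44 = 5544
  i=5: C(9,5)·!4 = 126·9 = 1134
  i=6: C(9,6)·!3 = 84·2 = 168
  i=7: C(9,7)·!2 = 36·1 = 36
  i=8: C(9,8)·!1 = 9·0 = 0
  i=9: C(9,9)·!0 = 1·1 = 1
Total = 95887.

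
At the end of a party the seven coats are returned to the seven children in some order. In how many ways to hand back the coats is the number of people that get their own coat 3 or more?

407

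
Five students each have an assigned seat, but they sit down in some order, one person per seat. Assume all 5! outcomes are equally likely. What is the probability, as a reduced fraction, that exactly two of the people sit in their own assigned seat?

1/6

Favorable outcomes: C(5,2)·!3 = 10·2 = 20.
Total outcomes: 5! = 120.
Probability = 20/120 = 1/6.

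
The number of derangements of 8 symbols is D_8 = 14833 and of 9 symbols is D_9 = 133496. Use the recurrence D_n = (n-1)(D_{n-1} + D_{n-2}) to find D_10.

1334961

D_10 = (10-1)·(D_9 + D_8) = 9·(133496 + 14833) = 9·148329 = 1334961.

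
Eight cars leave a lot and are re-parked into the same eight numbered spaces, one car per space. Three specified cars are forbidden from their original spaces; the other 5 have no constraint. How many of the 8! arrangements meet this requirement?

27240

Inclusion-exclusion on the 3 forbidden self-matches:
Σ_{j=0}^{3} (-1)^j C(3,j)(8-j)!
= C(3,0)·8! - C(3,1)·7! + C(3,2)·6! - C(3,3)·5!
= 40320 - 15120 + 2160 - 120
= 27240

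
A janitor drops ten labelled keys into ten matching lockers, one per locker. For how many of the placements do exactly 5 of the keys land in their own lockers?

11088

Choose which 5 of the 10 are fixed: C(10,5) = 252.
The remaining 5 must be deranged: !5 = 44.
Total: 252 × 44 = 11088.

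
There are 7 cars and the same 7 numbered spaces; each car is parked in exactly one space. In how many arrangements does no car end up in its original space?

1854

!7 = 7! · Σ_{k=0}^{7} (-1)^k/k!
= 7! - 7!/1! + 7!/2! - 7!/3! + 7!/4! - 7!/5! + 7!/6! - 7!/7!
= 5040 - 5040 + 2520 - 840 + 210 - 42 + 7 - 1
= 1854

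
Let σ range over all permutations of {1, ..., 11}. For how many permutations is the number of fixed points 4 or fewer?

Sum C(11,i)·!(11-i) for i = 0..4:
  i=0: C(11,0)·!11 = 1·14684570 = 14684570
  i=1: C(11,1)·!10 = 11·1334961 = 14684571
  i=2: C(11,2)·!9 = 55·133496 = 7342280
  i=3: C(11,3)·!8 = 165·14833 = 2447445
  i=4: C(11,4)·!7 = 330·1854 = 611820
Total = 39770686.

39770686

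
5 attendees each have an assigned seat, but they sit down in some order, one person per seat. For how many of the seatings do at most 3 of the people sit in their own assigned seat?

119

Sum C(5,i)·!(5-i) for i = 0..3:
  i=0: C(5,0)·!5 = 1·44 = 44
  i=1: C(5,1)·!4 = 5·9 = 45
  i=2: C(5,2)·!3 = 10·2 = 20
  i=3: C(5,3)·!2 = 10·1 = 10
Total = 119.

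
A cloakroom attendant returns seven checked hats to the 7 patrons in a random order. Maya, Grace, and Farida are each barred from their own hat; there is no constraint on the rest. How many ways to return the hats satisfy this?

3216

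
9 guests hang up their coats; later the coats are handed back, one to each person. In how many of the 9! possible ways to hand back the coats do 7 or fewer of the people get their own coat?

362879

Sum C(9,i)·!(9-i) for i = 0..7:
  i=0: C(9,0)·!9 = 1·133496 = 133496
  i=1: C(9,1)·!8 = 9·14833 = 133497
  i=2: C(9,2)·!7 = 36·1854 = 66744
  i=3: C(9,3)·!6 = 84·265 = 22260
  i=4: C(9,4)·!5 = 126·44 = 5544
  i=5: C(9,5)·!4 = 126·9 = 1134
  i=6: C(9,6)·!3 = 84·2 = 168
  i=7: C(9,7)·!2 = 36·1 = 36
Total = 362879.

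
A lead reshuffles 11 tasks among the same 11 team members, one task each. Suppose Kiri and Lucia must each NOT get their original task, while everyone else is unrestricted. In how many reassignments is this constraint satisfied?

Let A_j be the event that the j-th constrained one is fixed. By inclusion-exclusion over the 2 events:
Σ_{j=0}^{2} (-1)^j C(2,j)(11-j)!
= C(2,0)·11! - C(2,1)·10! + C(2,2)·9!
= 39916800 - 7257600 + 362880
= 33022080

33022080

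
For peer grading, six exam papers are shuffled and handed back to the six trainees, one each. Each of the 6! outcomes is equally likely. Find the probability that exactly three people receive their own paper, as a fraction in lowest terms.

1/18

Favorable outcomes: C(6,3)·!3 = 20·2 = 40.
Total outcomes: 6! = 720.
Probability = 40/720 = 1/18.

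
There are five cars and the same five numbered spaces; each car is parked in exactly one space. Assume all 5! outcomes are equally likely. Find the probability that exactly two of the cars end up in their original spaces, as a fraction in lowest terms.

1/6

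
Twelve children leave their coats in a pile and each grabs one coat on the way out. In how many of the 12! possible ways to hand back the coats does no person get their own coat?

176214841

The subfactorial !12 = [12!/e] (nearest integer).
12! = 479001600, and 479001600/e ≈ 176214840.93, so !12 = 176214841.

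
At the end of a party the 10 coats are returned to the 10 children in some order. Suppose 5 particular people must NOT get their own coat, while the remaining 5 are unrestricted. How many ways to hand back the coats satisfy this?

2170680

Let A_j be the event that the j-th constrained one is fixed. By inclusion-exclusion over the 5 events:
Σ_{j=0}^{5} (-1)^j C(5,j)(10-j)!
= C(5,0)·10! - C(5,1)·9! + C(5,2)·8! - C(5,3)·7! + C(5,4)·6! - C(5,5)·5!
= 3628800 - 1814400 + 403200 - 50400 + 3600 - 120
= 2170680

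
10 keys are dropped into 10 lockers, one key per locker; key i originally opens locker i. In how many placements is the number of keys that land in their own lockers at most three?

3559886

# with exactly i fixed is C(10,i)·!(10-i); sum over i=0..3:
  i=0: C(10,0)·!10 = 1·1334961 = 1334961
  i=1: C(10,1)·!9 = 10·133496 = 1334960
  i=2: C(10,2)·!8 = 45·14833 = 667485
  i=3: C(10,3)·!7 = 120·1854 = 222480
Total = 3559886.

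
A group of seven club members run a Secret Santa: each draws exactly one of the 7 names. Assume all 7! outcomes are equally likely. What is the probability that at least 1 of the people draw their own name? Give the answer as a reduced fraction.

177/280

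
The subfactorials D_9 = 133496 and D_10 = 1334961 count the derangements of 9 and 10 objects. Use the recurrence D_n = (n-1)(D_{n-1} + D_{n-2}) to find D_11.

14684570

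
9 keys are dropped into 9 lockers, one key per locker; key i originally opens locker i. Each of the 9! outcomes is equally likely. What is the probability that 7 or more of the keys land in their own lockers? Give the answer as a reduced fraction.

37/362880

Favorable outcomes: Σ_{i≥7} C(9,i)·!(9-i) = 36·1 + 9·0 + 1·1 = 37.
Total outcomes: 9! = 362880.
Probability = 37/362880 = 37/362880.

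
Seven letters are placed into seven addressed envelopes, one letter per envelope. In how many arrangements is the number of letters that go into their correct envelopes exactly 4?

Pick the 4 fixed positions: C(7,4) = 35 ways.
The other 3 form a derangement: !3 = 2.
Total: 35 × 2 = 70.

70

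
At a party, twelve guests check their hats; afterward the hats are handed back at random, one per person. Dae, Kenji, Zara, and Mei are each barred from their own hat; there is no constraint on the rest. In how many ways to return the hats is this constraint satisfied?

339696000

Let A_j be the event that the j-th constrained one is fixed. By inclusion-exclusion over the 4 events:
Σ_{j=0}^{4} (-1)^j C(4,j)(12-j)!
= C(4,0)·12! - C(4,1)·11! + C(4,2)·10! - C(4,3)·9! + C(4,4)·8!
= 479001600 - 159667200 + 21772800 - 1451520 + 40320
= 339696000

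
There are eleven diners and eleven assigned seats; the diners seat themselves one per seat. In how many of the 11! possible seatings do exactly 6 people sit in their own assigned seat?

20328

Choose which 6 of the 11 are fixed: C(11,6) = 462.
The remaining 5 must be deranged: !5 = 44.
Total: 462 × 44 = 20328.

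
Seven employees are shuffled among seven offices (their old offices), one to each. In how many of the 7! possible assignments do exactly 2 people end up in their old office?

Pick the 2 fixed positions: C(7,2) = 21 ways.
The remaining 5 must be deranged: !5 = 44.
Total: 21 × 44 = 924.

924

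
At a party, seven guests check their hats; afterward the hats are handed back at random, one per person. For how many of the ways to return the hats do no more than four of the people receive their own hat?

5018

# with exactly i fixed is C(7,i)·!(7-i); sum over i=0..4:
  i=0: C(7,0)·!7 = 1·1854 = 1854
  i=1: C(7,1)·!6 = 7·265 = 1855
  i=2: C(7,2)·!5 = 21·44 = 924
  i=3: C(7,3)·!4 = 35·9 = 315
  i=4: C(7,4)·!3 = 35·2 = 70
Total = 5018.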